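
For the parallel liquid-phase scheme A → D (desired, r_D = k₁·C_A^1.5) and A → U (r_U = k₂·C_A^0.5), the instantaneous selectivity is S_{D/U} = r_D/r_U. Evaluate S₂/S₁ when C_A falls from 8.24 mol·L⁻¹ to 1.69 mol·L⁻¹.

0.205

S_{D/U} = (k₁/k₂)·C_A, so S₂/S₁ = (C_{A,2}/C_{A,1}).
= 1.69/8.24 = 0.205.
Selectivity toward D falls as C_A falls — high-concentration operation is favoured.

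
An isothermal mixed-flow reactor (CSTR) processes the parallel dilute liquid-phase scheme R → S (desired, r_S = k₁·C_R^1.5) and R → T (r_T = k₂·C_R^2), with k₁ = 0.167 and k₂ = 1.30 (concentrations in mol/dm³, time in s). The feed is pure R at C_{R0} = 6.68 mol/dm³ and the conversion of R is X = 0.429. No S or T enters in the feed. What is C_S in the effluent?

0.177 mol/dm³

Exit C_R = C_{R0}(1−X) = 6.68×0.571 = 3.814 mol/dm³.
A CSTR operates uniformly at the exit composition, giving r_S = 1.244 and r_T = 18.91 (each k·C_R^n at C_R = 3.814).
Fraction of consumed R going to S: r_S/(r_S+r_T) = 0.06172.
C_S = 0.06172·C_{R0}·X = 0.06172×6.68×0.429 = 0.177 mol/dm³.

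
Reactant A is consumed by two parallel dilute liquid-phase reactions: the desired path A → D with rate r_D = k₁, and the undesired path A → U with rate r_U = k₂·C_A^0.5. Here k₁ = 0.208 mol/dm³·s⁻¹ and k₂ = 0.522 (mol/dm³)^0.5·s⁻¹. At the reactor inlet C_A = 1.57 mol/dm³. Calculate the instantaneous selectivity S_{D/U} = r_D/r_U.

S_{D/U} = r_D/r_U = (k₁)/(k₂·C_A^0.5) = (k₁/k₂)·C_A^-0.5.
= (0.208) / (0.522×1.570^0.5) = 0.2080/0.6541 = 0.318.
The undesired path is higher order in A, so low C_A (CSTR or dilute feed) favours D.

0.318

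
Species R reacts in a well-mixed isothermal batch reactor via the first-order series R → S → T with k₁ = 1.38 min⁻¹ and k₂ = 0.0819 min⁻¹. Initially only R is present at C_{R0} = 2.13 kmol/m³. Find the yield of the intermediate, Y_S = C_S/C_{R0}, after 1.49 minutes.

For first-order series with pure R initially, C_S(t) = k₁C_{R0}/(k₂−k₁)·(e^(−k₁t) − e^(−k₂t)).
e^(−k₁t) = e^(−1.38×1.49) = e^(−2.056) = 0.1279; e^(−k₂t) = e^(−0.1220) = 0.8851.
C_S = 1.38×2.13/(0.0819−1.38) × (0.1279−0.8851) = (-2.264)×(-0.7572) = 1.715 kmol/m³.
Y_S = C_S/C_{R0} = 1.715/2.13 = 0.805.

0.805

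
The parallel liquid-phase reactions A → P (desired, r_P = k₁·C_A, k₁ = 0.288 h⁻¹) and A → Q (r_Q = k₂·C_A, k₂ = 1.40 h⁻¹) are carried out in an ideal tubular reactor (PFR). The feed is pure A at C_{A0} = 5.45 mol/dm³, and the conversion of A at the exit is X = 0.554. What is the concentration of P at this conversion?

0.515 mol/dm³

C_A = C_{A0}(1−X) = 2.431 mol/dm³.
Both paths are first order in A, so the instantaneous fraction to P is constant: dC_P/d(−C_A) = k₁/(k₁+k₂) = 0.1706.
C_P = 0.1706·(C_{A0}−C_A) = 0.1706×3.019 = 0.515 mol/dm³.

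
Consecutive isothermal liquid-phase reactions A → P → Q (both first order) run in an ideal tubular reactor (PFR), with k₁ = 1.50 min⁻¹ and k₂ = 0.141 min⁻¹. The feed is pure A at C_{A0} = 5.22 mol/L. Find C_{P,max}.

4.08 mol/L

At the optimum, C_{P,max}/C_{A0} = (k₁/k₂)^[k₂/(k₂−k₁)].
= (1.50/0.141)^(0.141/(0.141−1.50)) = (10.64)^(-0.1038) = 0.7825.
C_{P,max} = 0.7825×5.22 = 4.08 mol/L.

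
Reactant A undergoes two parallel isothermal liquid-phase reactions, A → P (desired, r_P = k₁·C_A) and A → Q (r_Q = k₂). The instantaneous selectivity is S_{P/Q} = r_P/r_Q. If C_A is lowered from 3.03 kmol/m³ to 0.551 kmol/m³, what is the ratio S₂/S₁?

S_{P/Q} = (k₁/k₂)·C_A, so S₂/S₁ = (C_{A,2}/C_{A,1}).
= 0.551/3.03 = 0.182.

0.182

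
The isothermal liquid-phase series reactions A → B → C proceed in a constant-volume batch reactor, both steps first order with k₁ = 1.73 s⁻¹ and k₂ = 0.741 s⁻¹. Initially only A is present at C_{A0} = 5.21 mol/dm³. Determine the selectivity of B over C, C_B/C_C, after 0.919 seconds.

1.98

Solving the coupled first-order balances gives C_B(t) = [k₁/(k₂−k₁)]·C_{A0}·(e^(−k₁t) − e^(−k₂t)).
e^(−k₁t) = e^(−1.73×0.919) = e^(−1.590) = 0.2040; e^(−k₂t) = e^(−0.6810) = 0.5061.
C_B = 1.73×5.21/(0.741−1.73) × (0.2040−0.5061) = (-9.114)×(-0.3022) = 2.754 mol/dm³.
C_A = C_{A0}e^(−k₁t) = 1.063 mol/dm³, so C_C = C_{A0}−C_A−C_B = 1.394 mol/dm³; C_B/C_C = 1.98.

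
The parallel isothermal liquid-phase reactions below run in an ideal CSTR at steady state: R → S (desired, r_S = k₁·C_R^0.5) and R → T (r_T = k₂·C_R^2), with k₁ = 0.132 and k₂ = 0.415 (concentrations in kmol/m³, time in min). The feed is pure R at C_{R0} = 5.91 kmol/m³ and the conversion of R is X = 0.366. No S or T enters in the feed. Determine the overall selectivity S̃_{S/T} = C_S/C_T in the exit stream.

0.0439

Exit C_R = C_{R0}(1−X) = 5.91×0.634 = 3.747 kmol/m³.
Rates in a CSTR are evaluated at the outlet concentration: r_S = 0.132×3.747^0.5 = 0.2555, r_T = 0.415×3.747^2 = 5.826.
Overall selectivity = C_S/C_T = r_Sτ/(r_Tτ) = r_S/r_T = 0.0439.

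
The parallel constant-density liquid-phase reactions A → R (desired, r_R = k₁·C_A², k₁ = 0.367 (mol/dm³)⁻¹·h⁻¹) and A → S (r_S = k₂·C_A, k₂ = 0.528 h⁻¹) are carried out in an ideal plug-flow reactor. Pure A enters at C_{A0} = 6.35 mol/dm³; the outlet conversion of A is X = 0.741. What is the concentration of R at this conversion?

C_A = C_{A0}(1−X) = 1.645 mol/dm³.
Along a PFR/batch, dC_S/dC_A = −r_S/(r_R+r_S) = −k₂/(k₂+k₁·C_A).
Integrating from C_{A0} to C_A: C_S = (0.528/0.367)·ln[(0.528+0.367·6.35)/(0.528+0.367·1.64)] = 1.439·ln(2.858/1.132) = 1.333 mol/dm³.
Then C_R = (C_{A0}−C_A) − C_S = 4.705 − 1.333 = 3.372 mol/dm³.

3.37 mol/dm³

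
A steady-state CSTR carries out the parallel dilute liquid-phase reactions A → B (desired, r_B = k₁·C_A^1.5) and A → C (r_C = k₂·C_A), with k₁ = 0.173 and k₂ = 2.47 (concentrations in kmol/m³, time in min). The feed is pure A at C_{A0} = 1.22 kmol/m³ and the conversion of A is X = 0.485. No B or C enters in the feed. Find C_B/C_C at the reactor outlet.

Exit C_A = C_{A0}(1−X) = 1.22×0.515 = 0.6283 kmol/m³.
In a CSTR the entire volume is at exit conditions, so r_B = 0.173×0.6283^1.5 = 0.08616 and r_C = 2.47×0.6283 = 1.552.
Overall selectivity = C_B/C_C = r_Bτ/(r_Cτ) = r_B/r_C = 0.0555.

0.0555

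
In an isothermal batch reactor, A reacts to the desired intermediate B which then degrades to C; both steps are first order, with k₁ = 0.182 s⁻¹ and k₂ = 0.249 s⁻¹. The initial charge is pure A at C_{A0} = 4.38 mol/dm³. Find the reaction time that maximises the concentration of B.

The intermediate peaks when r₁ = r₂, i.e. k₁e^(−k₁t) = k₂e^(−k₂t), giving t_opt = ln(k₂/k₁)/(k₂−k₁).
= ln(0.249/0.182)/(0.249−0.182) = ln(1.368)/0.06700 = 0.3134/0.06700 = 4.68 s.

4.68 s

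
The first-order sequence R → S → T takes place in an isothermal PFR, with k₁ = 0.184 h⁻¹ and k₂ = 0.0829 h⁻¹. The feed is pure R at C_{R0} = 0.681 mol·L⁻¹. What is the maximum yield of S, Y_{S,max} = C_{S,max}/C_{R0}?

For a first-order series the maximum intermediate yield is C_{S,max}/C_{R0} = (k₁/k₂)^[k₂/(k₂−k₁)].
= (0.184/0.0829)^(0.0829/(0.0829−0.184)) = (2.220)^(-0.8200) = 0.5201.

0.520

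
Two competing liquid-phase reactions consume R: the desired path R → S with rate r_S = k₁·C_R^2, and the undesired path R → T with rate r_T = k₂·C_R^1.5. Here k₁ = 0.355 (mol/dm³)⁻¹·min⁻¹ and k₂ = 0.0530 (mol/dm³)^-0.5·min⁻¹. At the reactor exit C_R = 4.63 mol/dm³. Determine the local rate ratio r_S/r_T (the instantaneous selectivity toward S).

S_{S/T} = r_S/r_T = (k₁·C_R^2)/(k₂·C_R^1.5) = (k₁/k₂)·C_R^0.5.
= (0.355×4.630^2) / (0.0530×4.630^1.5) = 7.610/0.5280 = 14.4.

14.4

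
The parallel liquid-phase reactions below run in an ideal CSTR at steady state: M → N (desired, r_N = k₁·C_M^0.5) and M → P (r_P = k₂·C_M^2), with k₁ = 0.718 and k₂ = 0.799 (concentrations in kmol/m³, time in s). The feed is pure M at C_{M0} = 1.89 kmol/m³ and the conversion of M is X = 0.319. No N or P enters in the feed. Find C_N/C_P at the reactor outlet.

0.615

Exit C_M = C_{M0}(1−X) = 1.89×0.681 = 1.287 kmol/m³.
A CSTR operates uniformly at the exit composition, giving r_N = 0.8146 and r_P = 1.324 (each k·C_M^n at C_M = 1.287).
Overall selectivity = C_N/C_P = r_Nτ/(r_Pτ) = r_N/r_P = 0.615.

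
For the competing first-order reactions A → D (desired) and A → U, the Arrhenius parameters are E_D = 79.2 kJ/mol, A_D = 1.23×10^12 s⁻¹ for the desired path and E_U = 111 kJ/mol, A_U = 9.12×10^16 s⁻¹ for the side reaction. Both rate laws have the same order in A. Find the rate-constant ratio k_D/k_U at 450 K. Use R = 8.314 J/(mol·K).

0.0663

Since both paths have the same order in A, the concentration cancels and S_{D/U} = k_D/k_U = (A_D/A_U)·exp[(E_U−E_D)/(RT)].
(E_U−E_D)/(RT) = (111−79.2)×10³/(8.314×450) = 31800/3741 = 8.500.
k_D/k_U = (1.23×10^12/9.12×10^16)·exp(8.500) = 1.349×10^-5 × 4913 = 0.0663.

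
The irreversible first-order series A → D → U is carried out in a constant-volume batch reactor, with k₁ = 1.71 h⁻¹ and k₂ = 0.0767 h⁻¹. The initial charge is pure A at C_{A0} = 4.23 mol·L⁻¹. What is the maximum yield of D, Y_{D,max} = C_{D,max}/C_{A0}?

Evaluating C_D at t_opt = ln(k₂/k₁)/(k₂−k₁) gives C_{D,max}/C_{A0} = (k₁/k₂)^[k₂/(k₂−k₁)].
= (1.71/0.0767)^(0.0767/(0.0767−1.71)) = (22.29)^(-0.04696) = 0.8643.

0.864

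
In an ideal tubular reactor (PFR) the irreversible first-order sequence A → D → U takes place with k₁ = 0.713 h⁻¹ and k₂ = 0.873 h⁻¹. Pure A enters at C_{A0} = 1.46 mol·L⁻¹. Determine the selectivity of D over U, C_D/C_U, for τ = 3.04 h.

Solving the coupled first-order balances gives C_D(τ) = [k₁/(k₂−k₁)]·C_{A0}·(e^(−k₁τ) − e^(−k₂τ)).
e^(−k₁τ) = e^(−0.713×3.04) = e^(−2.168) = 0.1145; e^(−k₂τ) = e^(−2.654) = 0.07037.
C_D = 0.713×1.46/(0.873−0.713) × (0.1145−0.07037) = 6.506×0.04409 = 0.2868 mol·L⁻¹.
C_A = C_{A0}e^(−k₁τ) = 0.1671 mol·L⁻¹, so C_U = C_{A0}−C_A−C_D = 1.006 mol·L⁻¹; C_D/C_U = 0.285.

0.285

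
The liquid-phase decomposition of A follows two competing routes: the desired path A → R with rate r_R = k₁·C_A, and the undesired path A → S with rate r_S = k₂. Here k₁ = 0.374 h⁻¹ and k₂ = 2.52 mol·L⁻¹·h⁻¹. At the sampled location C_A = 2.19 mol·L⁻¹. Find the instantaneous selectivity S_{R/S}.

0.325

S_{R/S} = r_R/r_S = (k₁·C_A)/(k₂) = (k₁/k₂)·C_A.
= (0.374×2.190) / (2.52) = 0.8191/2.520 = 0.325.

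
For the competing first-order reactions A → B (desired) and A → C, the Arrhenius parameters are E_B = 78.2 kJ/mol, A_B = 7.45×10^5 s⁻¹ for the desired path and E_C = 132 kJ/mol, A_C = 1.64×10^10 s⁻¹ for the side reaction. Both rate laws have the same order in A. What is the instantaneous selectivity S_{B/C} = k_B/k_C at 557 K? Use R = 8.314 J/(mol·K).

Since both paths have the same order in A, the concentration cancels and S_{B/C} = k_B/k_C = (A_B/A_C)·exp[(E_C−E_B)/(RT)].
(E_C−E_B)/(RT) = (132−78.2)×10³/(8.314×557) = 53800/4631 = 11.62.
k_B/k_C = (7.45×10^5/1.64×10^10)·exp(11.62) = 4.543×10^-5 × 1.110×10^5 = 5.04.

5.04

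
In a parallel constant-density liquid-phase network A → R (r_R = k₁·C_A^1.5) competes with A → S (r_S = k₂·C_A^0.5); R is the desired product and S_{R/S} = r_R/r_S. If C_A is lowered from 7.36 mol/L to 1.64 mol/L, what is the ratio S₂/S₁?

S_{R/S} = (k₁/k₂)·C_A, so S₂/S₁ = (C_{A,2}/C_{A,1}).
= 1.64/7.36 = 0.223.

0.223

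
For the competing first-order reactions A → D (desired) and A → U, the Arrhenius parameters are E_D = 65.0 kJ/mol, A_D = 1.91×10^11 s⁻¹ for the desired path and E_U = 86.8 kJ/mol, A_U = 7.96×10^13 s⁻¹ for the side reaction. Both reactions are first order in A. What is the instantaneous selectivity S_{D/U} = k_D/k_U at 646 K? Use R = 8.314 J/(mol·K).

0.139

k_D/k_U = (A_D/A_U)·exp[−(E_D−E_U)/(RT)] = (A_D/A_U)·exp[(E_U−E_D)/(RT)].
(E_U−E_D)/(RT) = (86.8−65.0)×10³/(8.314×646) = 21800/5371 = 4.059.
k_D/k_U = (1.91×10^11/7.96×10^13)·exp(4.059) = 0.002399 × 57.91 = 0.139.
Since E_D < E_U, lowering the temperature improves selectivity toward D.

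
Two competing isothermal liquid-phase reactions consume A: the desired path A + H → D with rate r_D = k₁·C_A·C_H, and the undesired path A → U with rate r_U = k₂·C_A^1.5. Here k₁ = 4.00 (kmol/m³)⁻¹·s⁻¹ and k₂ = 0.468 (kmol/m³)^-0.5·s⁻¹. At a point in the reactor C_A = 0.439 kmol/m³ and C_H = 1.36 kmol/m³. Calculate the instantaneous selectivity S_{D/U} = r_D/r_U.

S_{D/U} = r_D/r_U = (k₁·C_A·C_H)/(k₂·C_A^1.5) = (k₁/k₂)·C_A^-0.5·C_H.
= (4.00×0.4390×1.360) / (0.468×0.4390^1.5) = 2.388/0.1361 = 17.5.

17.5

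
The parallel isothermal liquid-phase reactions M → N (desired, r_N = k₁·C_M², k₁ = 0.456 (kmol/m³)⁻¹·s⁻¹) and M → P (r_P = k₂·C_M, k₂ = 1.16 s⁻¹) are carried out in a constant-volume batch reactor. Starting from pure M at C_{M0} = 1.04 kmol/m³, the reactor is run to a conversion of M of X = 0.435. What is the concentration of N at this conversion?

0.109 kmol/m³

C_M = C_{M0}(1−X) = 0.5876 kmol/m³.
Along a PFR/batch, dC_P/dC_M = −r_P/(r_N+r_P) = −k₂/(k₂+k₁·C_M).
Integrating from C_{M0} to C_M: C_P = (1.16/0.456)·ln[(1.16+0.456·1.04)/(1.16+0.456·0.588)] = 2.544·ln(1.634/1.428) = 0.3433 kmol/m³.
Then C_N = (C_{M0}−C_M) − C_P = 0.4524 − 0.3433 = 0.1091 kmol/m³.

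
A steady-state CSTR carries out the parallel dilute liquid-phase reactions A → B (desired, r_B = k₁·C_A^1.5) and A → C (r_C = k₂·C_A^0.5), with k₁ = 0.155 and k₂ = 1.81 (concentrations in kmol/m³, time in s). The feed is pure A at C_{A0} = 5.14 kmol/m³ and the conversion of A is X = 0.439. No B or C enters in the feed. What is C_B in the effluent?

Exit C_A = C_{A0}(1−X) = 5.14×0.561 = 2.884 kmol/m³.
A CSTR operates uniformly at the exit composition, giving r_B = 0.7590 and r_C = 3.074 (each k·C_A^n at C_A = 2.884).
Fraction of consumed A going to B: r_B/(r_B+r_C) = 0.1980.
C_B = 0.1980·C_{A0}·X = 0.1980×5.14×0.439 = 0.447 kmol/m³.

0.447 kmol/m³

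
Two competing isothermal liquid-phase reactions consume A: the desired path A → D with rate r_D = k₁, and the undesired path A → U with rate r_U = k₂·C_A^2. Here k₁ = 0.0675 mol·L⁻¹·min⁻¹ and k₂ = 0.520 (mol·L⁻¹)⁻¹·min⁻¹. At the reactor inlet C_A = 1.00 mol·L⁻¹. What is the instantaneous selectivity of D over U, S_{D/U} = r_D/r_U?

S_{D/U} = r_D/r_U = (k₁)/(k₂·C_A^2) = (k₁/k₂)·C_A^-2.
= (0.0675) / (0.520×1.000^2) = 0.06750/0.5200 = 0.130.
The undesired path is higher order in A, so low C_A (CSTR or dilute feed) favours D.

0.130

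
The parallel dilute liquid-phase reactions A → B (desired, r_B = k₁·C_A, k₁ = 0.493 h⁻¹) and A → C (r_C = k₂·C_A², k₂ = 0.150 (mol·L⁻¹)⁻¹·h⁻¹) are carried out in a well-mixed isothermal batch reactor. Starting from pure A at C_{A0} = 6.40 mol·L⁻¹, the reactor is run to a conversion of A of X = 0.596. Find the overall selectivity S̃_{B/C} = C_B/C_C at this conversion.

C_A = C_{A0}(1−X) = 2.586 mol·L⁻¹.
Along a PFR/batch, dC_B/dC_A = −r_B/(r_B+r_C) = −k₁/(k₁+k₂·C_A).
Integrating from C_{A0} to C_A: C_B = (0.493/0.150)·ln[(0.493+0.150·6.40)/(0.493+0.150·2.59)] = 3.287·ln(1.453/0.8808) = 1.645 mol·L⁻¹.
C_C = (C_{A0}−C_A)−C_B = 2.169 mol·L⁻¹; S̃_{B/C} = 1.645/2.169 = 0.758.

0.758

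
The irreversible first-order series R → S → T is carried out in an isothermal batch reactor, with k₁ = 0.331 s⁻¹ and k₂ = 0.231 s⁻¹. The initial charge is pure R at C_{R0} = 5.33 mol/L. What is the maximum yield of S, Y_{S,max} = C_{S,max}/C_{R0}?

0.436

At the optimum, C_{S,max}/C_{R0} = (k₁/k₂)^[k₂/(k₂−k₁)].
= (0.331/0.231)^(0.231/(0.231−0.331)) = (1.433)^(-2.310) = 0.4357.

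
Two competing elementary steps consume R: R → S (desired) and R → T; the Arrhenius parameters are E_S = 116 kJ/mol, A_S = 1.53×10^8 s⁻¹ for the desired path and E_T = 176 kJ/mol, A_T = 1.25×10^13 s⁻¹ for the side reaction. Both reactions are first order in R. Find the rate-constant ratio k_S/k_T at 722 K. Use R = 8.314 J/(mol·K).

0.268

With equal orders, S_{S/T} = k_S/k_T = (A_S/A_T)·exp[(E_T−E_S)/(RT)].
(E_T−E_S)/(RT) = (176−116)×10³/(8.314×722) = 60000/6003 = 9.995.
k_S/k_T = (1.53×10^8/1.25×10^13)·exp(9.995) = 1.224×10^-5 × 21927 = 0.268.
Since E_S < E_T, lowering the temperature improves selectivity toward S.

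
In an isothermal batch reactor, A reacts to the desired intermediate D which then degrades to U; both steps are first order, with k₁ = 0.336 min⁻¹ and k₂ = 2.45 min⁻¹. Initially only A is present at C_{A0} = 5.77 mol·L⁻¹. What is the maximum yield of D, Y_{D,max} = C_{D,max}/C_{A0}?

Evaluating C_D at t_opt = ln(k₂/k₁)/(k₂−k₁) gives C_{D,max}/C_{A0} = (k₁/k₂)^[k₂/(k₂−k₁)].
= (0.336/2.45)^(2.45/(2.45−0.336)) = (0.1371)^(1.159) = 0.1000.

0.100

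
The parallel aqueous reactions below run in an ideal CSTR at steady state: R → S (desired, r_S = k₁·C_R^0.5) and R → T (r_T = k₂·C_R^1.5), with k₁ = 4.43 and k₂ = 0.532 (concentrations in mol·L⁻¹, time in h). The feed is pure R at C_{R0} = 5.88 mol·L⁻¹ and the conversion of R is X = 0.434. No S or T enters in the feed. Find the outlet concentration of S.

1.82 mol·L⁻¹

Exit C_R = C_{R0}(1−X) = 5.88×0.566 = 3.328 mol·L⁻¹.
In a CSTR the entire volume is at exit conditions, so r_S = 4.43×3.328^0.5 = 8.082 and r_T = 0.532×3.328^1.5 = 3.230.
Fraction of consumed R going to S: r_S/(r_S+r_T) = 0.7145.
C_S = 0.7145·C_{R0}·X = 0.7145×5.88×0.434 = 1.82 mol·L⁻¹.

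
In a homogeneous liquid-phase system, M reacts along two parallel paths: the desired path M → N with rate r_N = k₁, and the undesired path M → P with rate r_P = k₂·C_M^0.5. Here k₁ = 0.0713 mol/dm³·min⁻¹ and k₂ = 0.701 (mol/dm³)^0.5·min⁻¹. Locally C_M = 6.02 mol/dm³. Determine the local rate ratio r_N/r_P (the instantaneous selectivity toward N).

S_{N/P} = r_N/r_P = (k₁)/(k₂·C_M^0.5) = (k₁/k₂)·C_M^-0.5.
= (0.0713) / (0.701×6.020^0.5) = 0.07130/1.720 = 0.0415.

0.0415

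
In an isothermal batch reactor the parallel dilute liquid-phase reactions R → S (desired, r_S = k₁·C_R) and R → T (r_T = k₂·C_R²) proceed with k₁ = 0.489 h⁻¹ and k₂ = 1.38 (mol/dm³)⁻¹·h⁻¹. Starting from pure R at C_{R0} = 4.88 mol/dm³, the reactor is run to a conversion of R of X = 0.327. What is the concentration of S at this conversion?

0.129 mol/dm³

C_R = C_{R0}(1−X) = 3.284 mol/dm³.
Along a PFR/batch, dC_S/dC_R = −r_S/(r_S+r_T) = −k₁/(k₁+k₂·C_R).
Integrating from C_{R0} to C_R: C_S = (0.489/1.38)·ln[(0.489+1.38·4.88)/(0.489+1.38·3.28)] = 0.3543·ln(7.223/5.021) = 0.1289 mol/dm³.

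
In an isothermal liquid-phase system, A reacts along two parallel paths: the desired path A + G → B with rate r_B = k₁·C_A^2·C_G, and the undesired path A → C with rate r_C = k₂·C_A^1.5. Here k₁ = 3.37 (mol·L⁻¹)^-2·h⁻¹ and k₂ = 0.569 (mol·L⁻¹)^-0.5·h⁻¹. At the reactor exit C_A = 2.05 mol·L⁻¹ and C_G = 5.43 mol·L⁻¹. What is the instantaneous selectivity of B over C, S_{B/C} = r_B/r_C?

S_{B/C} = r_B/r_C = (k₁·C_A^2·C_G)/(k₂·C_A^1.5) = (k₁/k₂)·C_A^0.5·C_G.
= (3.37×2.050^2×5.430) / (0.569×2.050^1.5) = 76.90/1.670 = 46.0.
Since the desired path is higher order in A, keeping C_A high (PFR or concentrated feed) favours B.

46.0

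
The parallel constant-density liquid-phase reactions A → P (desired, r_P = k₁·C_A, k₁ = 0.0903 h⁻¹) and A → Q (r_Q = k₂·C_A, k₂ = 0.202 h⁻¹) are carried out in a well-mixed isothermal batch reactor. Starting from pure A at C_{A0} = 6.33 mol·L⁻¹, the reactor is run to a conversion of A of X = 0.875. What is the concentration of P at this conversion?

C_A = C_{A0}(1−X) = 0.7913 mol·L⁻¹.
Both paths are first order in A, so the instantaneous fraction to P is constant: dC_P/d(−C_A) = k₁/(k₁+k₂) = 0.3089.
C_P = 0.3089·(C_{A0}−C_A) = 0.3089×5.539 = 1.71 mol·L⁻¹.

1.71 mol·L⁻¹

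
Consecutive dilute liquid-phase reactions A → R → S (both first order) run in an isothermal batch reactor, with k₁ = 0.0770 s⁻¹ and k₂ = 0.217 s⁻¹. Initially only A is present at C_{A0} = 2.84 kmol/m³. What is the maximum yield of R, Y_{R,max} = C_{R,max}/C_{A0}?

At the optimum, C_{R,max}/C_{A0} = (k₁/k₂)^[k₂/(k₂−k₁)].
= (0.0770/0.217)^(0.217/(0.217−0.0770)) = (0.3548)^(1.550) = 0.2007.

0.201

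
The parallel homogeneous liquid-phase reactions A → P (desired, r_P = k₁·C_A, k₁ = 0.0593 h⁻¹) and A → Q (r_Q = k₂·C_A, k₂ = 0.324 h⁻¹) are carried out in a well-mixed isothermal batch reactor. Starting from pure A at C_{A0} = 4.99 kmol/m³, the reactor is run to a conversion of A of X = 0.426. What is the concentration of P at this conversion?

0.329 kmol/m³

C_A = C_{A0}(1−X) = 2.864 kmol/m³.
Both paths are first order in A, so the instantaneous fraction to P is constant: dC_P/d(−C_A) = k₁/(k₁+k₂) = 0.1547.
C_P = 0.1547·(C_{A0}−C_A) = 0.1547×2.126 = 0.329 kmol/m³.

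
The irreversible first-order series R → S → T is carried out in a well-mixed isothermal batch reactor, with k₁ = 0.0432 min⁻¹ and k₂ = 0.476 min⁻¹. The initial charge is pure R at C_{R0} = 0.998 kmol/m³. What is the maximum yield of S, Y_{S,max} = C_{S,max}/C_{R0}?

At the optimum, C_{S,max}/C_{R0} = (k₁/k₂)^[k₂/(k₂−k₁)].
= (0.0432/0.476)^(0.476/(0.476−0.0432)) = (0.09076)^(1.100) = 0.07143.

0.0714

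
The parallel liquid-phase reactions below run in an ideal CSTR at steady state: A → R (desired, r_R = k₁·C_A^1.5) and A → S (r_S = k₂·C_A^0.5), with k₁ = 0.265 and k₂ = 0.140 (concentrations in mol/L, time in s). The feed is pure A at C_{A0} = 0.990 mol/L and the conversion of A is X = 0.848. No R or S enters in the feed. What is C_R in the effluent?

0.186 mol/L

Exit C_A = C_{A0}(1−X) = 0.990×0.152 = 0.1505 mol/L.
Rates in a CSTR are evaluated at the outlet concentration: r_R = 0.265×0.1505^1.5 = 0.01547, r_S = 0.140×0.1505^0.5 = 0.05431.
Fraction of consumed A going to R: r_R/(r_R+r_S) = 0.2217.
C_R = 0.2217·C_{A0}·X = 0.2217×0.990×0.848 = 0.186 mol/L.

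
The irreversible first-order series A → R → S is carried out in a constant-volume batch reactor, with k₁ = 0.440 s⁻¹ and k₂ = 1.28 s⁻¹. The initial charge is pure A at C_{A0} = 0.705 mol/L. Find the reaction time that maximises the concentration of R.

1.27 s

The intermediate peaks when r₁ = r₂, i.e. k₁e^(−k₁t) = k₂e^(−k₂t), giving t_opt = ln(k₂/k₁)/(k₂−k₁).
= ln(1.28/0.440)/(1.28−0.440) = ln(2.909)/0.8400 = 1.068/0.8400 = 1.27 s.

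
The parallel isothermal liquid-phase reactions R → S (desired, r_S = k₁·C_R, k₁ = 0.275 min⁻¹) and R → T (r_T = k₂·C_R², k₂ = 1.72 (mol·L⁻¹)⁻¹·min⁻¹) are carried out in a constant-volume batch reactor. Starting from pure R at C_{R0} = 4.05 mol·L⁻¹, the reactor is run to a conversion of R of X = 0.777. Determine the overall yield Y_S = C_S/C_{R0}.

0.0543

C_R = C_{R0}(1−X) = 0.9031 mol·L⁻¹.
Along a PFR/batch, dC_S/dC_R = −r_S/(r_S+r_T) = −k₁/(k₁+k₂·C_R).
Integrating from C_{R0} to C_R: C_S = (0.275/1.72)·ln[(0.275+1.72·4.05)/(0.275+1.72·0.903)] = 0.1599·ln(7.241/1.828) = 0.2200 mol·L⁻¹.
Y_S = C_S/C_{R0} = 0.2200/4.05 = 0.0543.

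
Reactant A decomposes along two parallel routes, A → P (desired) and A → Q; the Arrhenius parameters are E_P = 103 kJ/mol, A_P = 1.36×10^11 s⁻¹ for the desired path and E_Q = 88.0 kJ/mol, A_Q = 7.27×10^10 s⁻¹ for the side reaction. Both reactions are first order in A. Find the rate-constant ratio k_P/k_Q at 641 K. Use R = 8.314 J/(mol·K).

k_P/k_Q = (A_P/A_Q)·exp[−(E_P−E_Q)/(RT)] = (A_P/A_Q)·exp[(E_Q−E_P)/(RT)].
(E_Q−E_P)/(RT) = (88.0−103)×10³/(8.314×641) = -15000/5329 = -2.815.
k_P/k_Q = (1.36×10^11/7.27×10^10)·exp(-2.815) = 1.871 × 0.05993 = 0.112.
Since E_P > E_Q, raising the temperature improves selectivity toward P.

0.112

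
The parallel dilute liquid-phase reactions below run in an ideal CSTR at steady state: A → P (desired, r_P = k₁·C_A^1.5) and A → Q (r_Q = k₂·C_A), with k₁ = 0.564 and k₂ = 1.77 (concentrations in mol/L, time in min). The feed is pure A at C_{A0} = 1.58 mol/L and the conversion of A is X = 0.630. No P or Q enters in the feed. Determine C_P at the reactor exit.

0.195 mol/L

Exit C_A = C_{A0}(1−X) = 1.58×0.370 = 0.5846 mol/L.
In a CSTR the entire volume is at exit conditions, so r_P = 0.564×0.5846^1.5 = 0.2521 and r_Q = 1.77×0.5846 = 1.035.
Fraction of consumed A going to P: r_P/(r_P+r_Q) = 0.1959.
C_P = 0.1959·C_{A0}·X = 0.1959×1.58×0.630 = 0.195 mol/L.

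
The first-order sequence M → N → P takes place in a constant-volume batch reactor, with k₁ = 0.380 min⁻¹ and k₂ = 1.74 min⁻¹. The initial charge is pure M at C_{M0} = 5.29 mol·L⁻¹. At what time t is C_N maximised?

1.12 min

The intermediate peaks when r₁ = r₂, i.e. k₁e^(−k₁t) = k₂e^(−k₂t), giving t_opt = ln(k₂/k₁)/(k₂−k₁).
= ln(1.74/0.380)/(1.74−0.380) = ln(4.579)/1.360 = 1.521/1.360 = 1.12 min.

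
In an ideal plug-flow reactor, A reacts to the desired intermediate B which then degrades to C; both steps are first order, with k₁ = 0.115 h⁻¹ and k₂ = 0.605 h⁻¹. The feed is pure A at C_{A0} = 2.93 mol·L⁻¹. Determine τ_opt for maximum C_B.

The intermediate peaks when r₁ = r₂, i.e. k₁e^(−k₁τ) = k₂e^(−k₂τ), giving τ_opt = ln(k₂/k₁)/(k₂−k₁).
= ln(0.605/0.115)/(0.605−0.115) = ln(5.261)/0.4900 = 1.660/0.4900 = 3.39 h.

3.39 h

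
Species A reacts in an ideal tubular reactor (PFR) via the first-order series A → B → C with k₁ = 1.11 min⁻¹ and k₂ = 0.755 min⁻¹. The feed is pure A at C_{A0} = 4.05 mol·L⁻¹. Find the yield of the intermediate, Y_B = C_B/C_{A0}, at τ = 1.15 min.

Solving the coupled first-order balances gives C_B(τ) = [k₁/(k₂−k₁)]·C_{A0}·(e^(−k₁τ) − e^(−k₂τ)).
e^(−k₁τ) = e^(−1.11×1.15) = e^(−1.276) = 0.2790; e^(−k₂τ) = e^(−0.8682) = 0.4197.
C_B = 1.11×4.05/(0.755−1.11) × (0.2790−0.4197) = (-12.66)×(-0.1407) = 1.781 mol·L⁻¹.
Y_B = C_B/C_{A0} = 1.781/4.05 = 0.440.

0.440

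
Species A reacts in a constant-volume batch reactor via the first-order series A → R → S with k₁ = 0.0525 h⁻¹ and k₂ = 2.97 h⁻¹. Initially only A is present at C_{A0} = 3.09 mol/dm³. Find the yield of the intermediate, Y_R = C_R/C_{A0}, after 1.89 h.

The intermediate concentration in a first-order A→B→C sequence is C_R = k₁C_{A0}(e^(−k₁t) − e^(−k₂t))/(k₂−k₁).
e^(−k₁t) = e^(−0.0525×1.89) = e^(−0.09922) = 0.9055; e^(−k₂t) = e^(−5.613) = 0.003649.
C_R = 0.0525×3.09/(2.97−0.0525) × (0.9055−0.003649) = 0.05560×0.9019 = 0.05015 mol/dm³.
Y_R = C_R/C_{A0} = 0.05015/3.09 = 0.0162.

0.0162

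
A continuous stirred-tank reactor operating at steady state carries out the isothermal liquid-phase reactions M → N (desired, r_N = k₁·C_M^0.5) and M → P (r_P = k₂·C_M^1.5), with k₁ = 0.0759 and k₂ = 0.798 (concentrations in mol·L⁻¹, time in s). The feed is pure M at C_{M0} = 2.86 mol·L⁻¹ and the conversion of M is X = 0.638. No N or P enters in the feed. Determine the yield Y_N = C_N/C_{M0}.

Exit C_M = C_{M0}(1−X) = 2.86×0.362 = 1.035 mol·L⁻¹.
A CSTR operates uniformly at the exit composition, giving r_N = 0.07723 and r_P = 0.8406 (each k·C_M^n at C_M = 1.035).
Fraction of consumed M going to N: r_N/(r_N+r_P) = 0.08414.
C_N = 0.08414·C_{M0}·X = 0.08414×2.86×0.638 = 0.154 mol·L⁻¹; Y_N = C_N/C_{M0} = 0.0537.

0.0537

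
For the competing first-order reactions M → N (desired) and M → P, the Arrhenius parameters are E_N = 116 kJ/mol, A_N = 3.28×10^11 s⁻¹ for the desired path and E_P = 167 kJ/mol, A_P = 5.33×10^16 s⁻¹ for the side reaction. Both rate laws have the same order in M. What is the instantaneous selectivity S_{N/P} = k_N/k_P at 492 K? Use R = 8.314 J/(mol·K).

1.60

With equal orders, S_{N/P} = k_N/k_P = (A_N/A_P)·exp[(E_P−E_N)/(RT)].
(E_P−E_N)/(RT) = (167−116)×10³/(8.314×492) = 51000/4090 = 12.47.
k_N/k_P = (3.28×10^11/5.33×10^16)·exp(12.47) = 6.154×10^-6 × 2.599×10^5 = 1.60.
Since E_N < E_P, lowering the temperature improves selectivity toward N.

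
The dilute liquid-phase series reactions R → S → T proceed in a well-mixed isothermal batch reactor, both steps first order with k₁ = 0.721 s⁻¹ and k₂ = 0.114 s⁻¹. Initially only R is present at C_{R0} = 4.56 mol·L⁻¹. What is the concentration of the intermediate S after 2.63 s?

3.20 mol·L⁻¹

The intermediate concentration in a first-order A→B→C sequence is C_S = k₁C_{R0}(e^(−k₁t) − e^(−k₂t))/(k₂−k₁).
e^(−k₁t) = e^(−0.721×2.63) = e^(−1.896) = 0.1501; e^(−k₂t) = e^(−0.2998) = 0.7410.
C_S = 0.721×4.56/(0.114−0.721) × (0.1501−0.7410) = (-5.416)×(-0.5908) = 3.200 mol·L⁻¹.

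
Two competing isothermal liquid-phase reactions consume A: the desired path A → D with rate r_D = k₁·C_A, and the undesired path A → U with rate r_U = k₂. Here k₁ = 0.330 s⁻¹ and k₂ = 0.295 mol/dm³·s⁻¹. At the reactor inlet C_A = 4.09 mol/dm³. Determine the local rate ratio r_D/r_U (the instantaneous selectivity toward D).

4.58

S_{D/U} = r_D/r_U = (k₁·C_A)/(k₂) = (k₁/k₂)·C_A.
= (0.330×4.090) / (0.295) = 1.350/0.2950 = 4.58.
Since the desired path is higher order in A, keeping C_A high (PFR or concentrated feed) favours D.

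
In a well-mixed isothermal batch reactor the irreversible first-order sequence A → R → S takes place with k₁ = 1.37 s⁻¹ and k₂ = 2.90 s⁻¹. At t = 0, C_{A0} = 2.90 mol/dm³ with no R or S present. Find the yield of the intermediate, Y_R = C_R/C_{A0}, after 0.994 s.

0.179

Solving the coupled first-order balances gives C_R(t) = [k₁/(k₂−k₁)]·C_{A0}·(e^(−k₁t) − e^(−k₂t)).
e^(−k₁t) = e^(−1.37×0.994) = e^(−1.362) = 0.2562; e^(−k₂t) = e^(−2.883) = 0.05599.
C_R = 1.37×2.90/(2.90−1.37) × (0.2562−0.05599) = 2.597×0.2002 = 0.5199 mol/dm³.
Y_R = C_R/C_{A0} = 0.5199/2.90 = 0.179.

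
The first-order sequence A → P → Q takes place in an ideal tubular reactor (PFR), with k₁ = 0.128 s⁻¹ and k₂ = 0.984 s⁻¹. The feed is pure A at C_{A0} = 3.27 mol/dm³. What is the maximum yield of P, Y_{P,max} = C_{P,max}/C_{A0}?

Evaluating C_P at τ_opt = ln(k₂/k₁)/(k₂−k₁) gives C_{P,max}/C_{A0} = (k₁/k₂)^[k₂/(k₂−k₁)].
= (0.128/0.984)^(0.984/(0.984−0.128)) = (0.1301)^(1.150) = 0.09589.

0.0959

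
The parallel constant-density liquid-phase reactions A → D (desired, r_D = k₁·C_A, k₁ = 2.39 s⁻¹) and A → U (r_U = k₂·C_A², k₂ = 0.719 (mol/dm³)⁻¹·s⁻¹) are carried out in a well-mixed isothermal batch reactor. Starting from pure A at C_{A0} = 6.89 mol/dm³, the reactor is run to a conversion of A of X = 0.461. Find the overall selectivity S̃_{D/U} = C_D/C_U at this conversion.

0.639

C_A = C_{A0}(1−X) = 3.714 mol/dm³.
Along a PFR/batch, dC_D/dC_A = −r_D/(r_D+r_U) = −k₁/(k₁+k₂·C_A).
Integrating from C_{A0} to C_A: C_D = (2.39/0.719)·ln[(2.39+0.719·6.89)/(2.39+0.719·3.71)] = 3.324·ln(7.344/5.060) = 1.238 mol/dm³.
C_U = (C_{A0}−C_A)−C_D = 1.938 mol/dm³; S̃_{D/U} = 1.238/1.938 = 0.639.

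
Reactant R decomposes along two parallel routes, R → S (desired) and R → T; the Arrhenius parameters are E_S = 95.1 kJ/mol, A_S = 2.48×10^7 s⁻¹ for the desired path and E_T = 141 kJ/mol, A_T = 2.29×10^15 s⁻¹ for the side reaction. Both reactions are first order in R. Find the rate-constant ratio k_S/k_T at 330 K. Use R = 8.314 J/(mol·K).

0.200

k_S/k_T = (A_S/A_T)·exp[−(E_S−E_T)/(RT)] = (A_S/A_T)·exp[(E_T−E_S)/(RT)].
(E_T−E_S)/(RT) = (141−95.1)×10³/(8.314×330) = 45900/2744 = 16.73.
k_S/k_T = (2.48×10^7/2.29×10^15)·exp(16.73) = 1.083×10^-8 × 1.843×10^7 = 0.200.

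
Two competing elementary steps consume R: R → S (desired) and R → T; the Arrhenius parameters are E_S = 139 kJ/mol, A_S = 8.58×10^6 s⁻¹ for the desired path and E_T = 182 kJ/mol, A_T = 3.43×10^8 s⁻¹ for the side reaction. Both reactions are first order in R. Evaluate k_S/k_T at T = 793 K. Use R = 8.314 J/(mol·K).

k_S/k_T = (A_S/A_T)·exp[−(E_S−E_T)/(RT)] = (A_S/A_T)·exp[(E_T−E_S)/(RT)].
(E_T−E_S)/(RT) = (182−139)×10³/(8.314×793) = 43000/6593 = 6.522.
k_S/k_T = (8.58×10^6/3.43×10^8)·exp(6.522) = 0.02501 × 680.0 = 17.0.

17.0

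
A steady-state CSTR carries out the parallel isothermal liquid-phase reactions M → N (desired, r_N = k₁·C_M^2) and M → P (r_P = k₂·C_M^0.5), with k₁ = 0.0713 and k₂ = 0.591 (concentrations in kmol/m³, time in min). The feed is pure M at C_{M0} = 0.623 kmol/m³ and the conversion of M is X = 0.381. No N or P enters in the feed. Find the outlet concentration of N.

0.00667 kmol/m³

Exit C_M = C_{M0}(1−X) = 0.623×0.619 = 0.3856 kmol/m³.
A CSTR operates uniformly at the exit composition, giving r_N = 0.01060 and r_P = 0.3670 (each k·C_M^n at C_M = 0.3856).
Fraction of consumed M going to N: r_N/(r_N+r_P) = 0.02808.
C_N = 0.02808·C_{M0}·X = 0.02808×0.623×0.381 = 0.00667 kmol/m³.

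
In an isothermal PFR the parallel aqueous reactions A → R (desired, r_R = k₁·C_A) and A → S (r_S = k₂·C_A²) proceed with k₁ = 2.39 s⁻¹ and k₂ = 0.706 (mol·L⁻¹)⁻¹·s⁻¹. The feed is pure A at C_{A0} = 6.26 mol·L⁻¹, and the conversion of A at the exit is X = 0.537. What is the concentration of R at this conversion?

1.45 mol·L⁻¹

C_A = C_{A0}(1−X) = 2.898 mol·L⁻¹.
Along a PFR/batch, dC_R/dC_A = −r_R/(r_R+r_S) = −k₁/(k₁+k₂·C_A).
Integrating from C_{A0} to C_A: C_R = (2.39/0.706)·ln[(2.39+0.706·6.26)/(2.39+0.706·2.90)] = 3.385·ln(6.810/4.436) = 1.451 mol·L⁻¹.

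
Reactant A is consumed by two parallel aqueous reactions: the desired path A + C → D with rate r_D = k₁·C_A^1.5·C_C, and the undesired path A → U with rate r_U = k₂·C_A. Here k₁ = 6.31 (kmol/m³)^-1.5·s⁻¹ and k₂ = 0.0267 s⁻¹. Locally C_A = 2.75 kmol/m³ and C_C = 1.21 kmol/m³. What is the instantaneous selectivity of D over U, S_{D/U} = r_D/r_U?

S_{D/U} = r_D/r_U = (k₁·C_A^1.5·C_C)/(k₂·C_A) = (k₁/k₂)·C_A^0.5·C_C.
= (6.31×2.750^1.5×1.210) / (0.0267×2.750) = 34.82/0.07343 = 474.
Since the desired path is higher order in A, keeping C_A high (PFR or concentrated feed) favours D.

474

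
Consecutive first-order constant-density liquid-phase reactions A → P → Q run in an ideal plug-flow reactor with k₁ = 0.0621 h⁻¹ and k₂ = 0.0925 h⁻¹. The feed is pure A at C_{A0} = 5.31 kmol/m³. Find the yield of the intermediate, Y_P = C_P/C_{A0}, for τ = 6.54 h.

0.245

Solving the coupled first-order balances gives C_P(τ) = [k₁/(k₂−k₁)]·C_{A0}·(e^(−k₁τ) − e^(−k₂τ)).
e^(−k₁τ) = e^(−0.0621×6.54) = e^(−0.4061) = 0.6662; e^(−k₂τ) = e^(−0.6049) = 0.5461.
C_P = 0.0621×5.31/(0.0925−0.0621) × (0.6662−0.5461) = 10.85×0.1201 = 1.303 kmol/m³.
Y_P = C_P/C_{A0} = 1.303/5.31 = 0.245.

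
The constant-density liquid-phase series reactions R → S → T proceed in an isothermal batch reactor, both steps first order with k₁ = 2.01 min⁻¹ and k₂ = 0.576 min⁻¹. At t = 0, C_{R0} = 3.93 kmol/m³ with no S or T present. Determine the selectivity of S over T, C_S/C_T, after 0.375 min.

7.88

The intermediate concentration in a first-order A→B→C sequence is C_S = k₁C_{R0}(e^(−k₁t) − e^(−k₂t))/(k₂−k₁).
e^(−k₁t) = e^(−2.01×0.375) = e^(−0.7537) = 0.4706; e^(−k₂t) = e^(−0.2160) = 0.8057.
C_S = 2.01×3.93/(0.576−2.01) × (0.4706−0.8057) = (-5.509)×(-0.3351) = 1.846 kmol/m³.
C_R = C_{R0}e^(−k₁t) = 1.849 kmol/m³, so C_T = C_{R0}−C_R−C_S = 0.2344 kmol/m³; C_S/C_T = 7.88.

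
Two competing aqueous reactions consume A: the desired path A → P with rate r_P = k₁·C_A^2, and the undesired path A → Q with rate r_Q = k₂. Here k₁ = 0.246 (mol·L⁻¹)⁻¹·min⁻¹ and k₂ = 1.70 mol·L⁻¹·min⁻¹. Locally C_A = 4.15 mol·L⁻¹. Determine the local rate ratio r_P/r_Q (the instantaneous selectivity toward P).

2.49

S_{P/Q} = r_P/r_Q = (k₁·C_A^2)/(k₂) = (k₁/k₂)·C_A^2.
= (0.246×4.150^2) / (1.70) = 4.237/1.700 = 2.49.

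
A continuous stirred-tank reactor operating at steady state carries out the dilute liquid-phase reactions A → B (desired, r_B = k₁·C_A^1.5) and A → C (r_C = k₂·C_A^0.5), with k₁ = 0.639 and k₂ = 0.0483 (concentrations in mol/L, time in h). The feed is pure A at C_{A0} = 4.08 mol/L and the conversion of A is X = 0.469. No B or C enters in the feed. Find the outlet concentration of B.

Exit C_A = C_{A0}(1−X) = 4.08×0.531 = 2.166 mol/L.
In a CSTR the entire volume is at exit conditions, so r_B = 0.639×2.166^1.5 = 2.038 and r_C = 0.0483×2.166^0.5 = 0.07109.
Fraction of consumed A going to B: r_B/(r_B+r_C) = 0.9663.
C_B = 0.9663·C_{A0}·X = 0.9663×4.08×0.469 = 1.85 mol/L.

1.85 mol/L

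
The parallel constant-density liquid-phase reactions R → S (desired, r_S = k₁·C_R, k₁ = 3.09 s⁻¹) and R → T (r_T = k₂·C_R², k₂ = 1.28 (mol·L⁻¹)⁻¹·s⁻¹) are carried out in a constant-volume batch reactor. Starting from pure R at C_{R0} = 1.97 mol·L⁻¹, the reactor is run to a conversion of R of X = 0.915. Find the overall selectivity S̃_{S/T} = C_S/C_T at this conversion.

C_R = C_{R0}(1−X) = 0.1674 mol·L⁻¹.
Along a PFR/batch, dC_S/dC_R = −r_S/(r_S+r_T) = −k₁/(k₁+k₂·C_R).
Integrating from C_{R0} to C_R: C_S = (3.09/1.28)·ln[(3.09+1.28·1.97)/(3.09+1.28·0.167)] = 2.414·ln(5.612/3.304) = 1.278 mol·L⁻¹.
C_T = (C_{R0}−C_R)−C_S = 0.5241 mol·L⁻¹; S̃_{S/T} = 1.278/0.5241 = 2.44.

2.44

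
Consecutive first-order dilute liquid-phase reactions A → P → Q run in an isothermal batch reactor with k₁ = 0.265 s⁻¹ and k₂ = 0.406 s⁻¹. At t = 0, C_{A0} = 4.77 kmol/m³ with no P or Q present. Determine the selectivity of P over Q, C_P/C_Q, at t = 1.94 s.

The intermediate concentration in a first-order A→B→C sequence is C_P = k₁C_{A0}(e^(−k₁t) − e^(−k₂t))/(k₂−k₁).
e^(−k₁t) = e^(−0.265×1.94) = e^(−0.5141) = 0.5980; e^(−k₂t) = e^(−0.7876) = 0.4549.
C_P = 0.265×4.77/(0.406−0.265) × (0.5980−0.4549) = 8.965×0.1431 = 1.283 kmol/m³.
C_A = C_{A0}e^(−k₁t) = 2.853 kmol/m³, so C_Q = C_{A0}−C_A−C_P = 0.6343 kmol/m³; C_P/C_Q = 2.02.

2.02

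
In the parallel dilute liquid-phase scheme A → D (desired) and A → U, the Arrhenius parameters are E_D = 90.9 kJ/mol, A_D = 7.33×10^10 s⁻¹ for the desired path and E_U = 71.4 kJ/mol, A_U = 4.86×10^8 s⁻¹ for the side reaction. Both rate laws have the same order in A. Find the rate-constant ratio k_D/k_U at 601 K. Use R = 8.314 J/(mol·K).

3.05

Since both paths have the same order in A, the concentration cancels and S_{D/U} = k_D/k_U = (A_D/A_U)·exp[(E_U−E_D)/(RT)].
(E_U−E_D)/(RT) = (71.4−90.9)×10³/(8.314×601) = -19500/4997 = -3.903.
k_D/k_U = (7.33×10^10/4.86×10^8)·exp(-3.903) = 150.8 × 0.02019 = 3.05.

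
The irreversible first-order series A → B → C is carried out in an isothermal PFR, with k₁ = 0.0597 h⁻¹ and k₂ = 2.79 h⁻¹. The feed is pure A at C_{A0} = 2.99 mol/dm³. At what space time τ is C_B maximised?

Setting dC_B/dτ = 0 gives τ_opt = ln(k₂/k₁)/(k₂−k₁).
= ln(2.79/0.0597)/(2.79−0.0597) = ln(46.73)/2.730 = 3.844/2.730 = 1.41 h.

1.41 h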